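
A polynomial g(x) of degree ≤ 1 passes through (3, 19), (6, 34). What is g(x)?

Write g(x) = ax + b. Substituting each data point gives a linear system:
  3a + b = 19
  6a + b = 34
Solving the system yields a = 5, b = 4.
So g(x) = 5x + 4.
Check: g(3) = 19. ✓

g(x) = 5x + 4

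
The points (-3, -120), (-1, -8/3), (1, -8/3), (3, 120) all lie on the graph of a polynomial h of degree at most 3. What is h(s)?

Write h(s) = as^3 + bs^2 + cs + d. Substituting each data point gives a linear system:
  -27a + 9b - 3c + d = -120
  -a + b - c + d = -8/3
  a + b + c + d = -8/3
  27a + 9b + 3c + d = 120
Solving the system yields a = 5, b = 1/3, c = -5, d = -3.
So h(s) = 5s³ + (1/3)s² - 5s - 3.
Check: h(-1) = -8/3. ✓

h(s) = 5s^3 + (1/3)s^2 - 5s - 3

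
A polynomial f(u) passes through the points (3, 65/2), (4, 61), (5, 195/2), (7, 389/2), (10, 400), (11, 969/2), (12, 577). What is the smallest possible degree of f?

2

Divided differences on the nodes 3, 4, 5, 7, 10, 11, 12:
  order 0: 65/2  61  195/2  389/2  400  969/2  577
  order 1: 57/2  73/2  97/2  137/2  169/2  185/2
  order 2: 4  4  4  4  4
  order 3: 0  0  0  0
  order 4: 0  0  0
  order 5: 0  0
  order 6: 0
The order-2 divided differences are all 4 (nonzero) and every higher order vanishes, so the data lies on a polynomial of degree exactly 2.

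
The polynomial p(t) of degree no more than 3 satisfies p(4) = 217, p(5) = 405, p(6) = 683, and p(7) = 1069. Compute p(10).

3055

Write p(t) = at^3 + bt^2 + ct + d. Substituting each data point gives a linear system:
  64a + 16b + 4c + d = 217
  125a + 25b + 5c + d = 405
  216a + 36b + 6c + d = 683
  343a + 49b + 7c + d = 1069
Solving the system yields a = 3, b = 0, c = 5, d = 5.
So p(t) = 3t^3 + 5t + 5.
Then p(10) = 3055.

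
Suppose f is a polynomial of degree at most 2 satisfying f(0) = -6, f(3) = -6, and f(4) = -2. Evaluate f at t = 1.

Write f(t) = at^2 + bt + c. Substituting each data point gives a linear system:
  c = -6
  9a + 3b + c = -6
  16a + 4b + c = -2
Solving the system yields a = 1, b = -3, c = -6.
So f(t) = t^2 - 3t - 6.
Then f(1) = -8.

-8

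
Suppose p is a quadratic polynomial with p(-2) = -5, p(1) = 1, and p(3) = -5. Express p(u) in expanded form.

Using the Lagrange interpolation formula with nodes -2, 1, 3:
  L_0(u) = (u - 1)(u - 3) / 15
  L_1(u) = (u + 2)(u - 3) / -6
  L_2(u) = (u + 2)(u - 1) / 10
Then p(u) = -5·L_0(u) + 1·L_1(u) - 5·L_2(u).
Expanding and collecting terms gives p(u) = -u^2 + u + 1.
Check: p(1) = 1. ✓

p(u) = -u^2 + u + 1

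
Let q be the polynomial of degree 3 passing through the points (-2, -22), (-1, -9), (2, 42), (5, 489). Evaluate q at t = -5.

-301

Write q(t) = at^3 + bt^2 + ct + d. Substituting each data point gives a linear system:
  -8a + 4b - 2c + d = -22
  -a + b - c + d = -9
  8a + 4b + 2c + d = 42
  125a + 25b + 5c + d = 489
Solving the system yields a = 3, b = 4, c = 4, d = -6.
So q(t) = 3t^3 + 4t^2 + 4t - 6.
Then q(-5) = -301.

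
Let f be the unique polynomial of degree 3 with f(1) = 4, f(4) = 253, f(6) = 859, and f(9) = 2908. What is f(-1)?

-2

Using the Lagrange interpolation formula with nodes 1, 4, 6, 9:
  L_0(u) = (u - 4)(u - 6)(u - 9) / -120
  L_1(u) = (u - 1)(u - 6)(u - 9) / 30
  L_2(u) = (u - 1)(u - 4)(u - 9) / -30
  L_3(u) = (u - 1)(u - 4)(u - 6) / 120
Then f(u) = 4·L_0(u) + 253·L_1(u) + 859·L_2(u) + 2908·L_3(u).
Expanding and collecting terms gives f(u) = 4u^3 - u + 1.
Evaluating at u = -1: f(-1) = -2.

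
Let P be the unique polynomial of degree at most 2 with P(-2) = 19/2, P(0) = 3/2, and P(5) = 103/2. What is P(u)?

Using the Lagrange interpolation formula with nodes -2, 0, 5:
  L_0(u) = u(u - 5) / 14
  L_1(u) = (u + 2)(u - 5) / -10
  L_2(u) = (u + 2)u / 35
Then P(u) = 19/2·L_0(u) + 3/2·L_1(u) + 103/2·L_2(u).
Expanding and collecting terms gives P(u) = 2u² + 3/2.
Check: P(0) = 3/2. ✓

P(u) = 2u^2 + 3/2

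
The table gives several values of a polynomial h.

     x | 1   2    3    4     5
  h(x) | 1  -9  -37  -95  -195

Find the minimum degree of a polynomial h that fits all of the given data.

Forward differences of the values at x = 1, 2, 3, 4, 5:
  h  : 1  -9  -37  -95  -195
  Δ  : -10  -28  -58  -100
  Δ^2: -18  -30  -42
  Δ^3: -12  -12
  Δ^4: 0
The third differences are constant (-12) and nonzero, while all higher differences vanish, so the minimal degree is 3.

3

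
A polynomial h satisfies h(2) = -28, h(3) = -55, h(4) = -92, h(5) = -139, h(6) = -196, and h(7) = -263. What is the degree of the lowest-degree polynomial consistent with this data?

Forward differences of the values at s = 2, 3, 4, 5, 6, 7:
  h  : -28  -55  -92  -139  -196  -263
  Δ  : -27  -37  -47  -57  -67
  Δ^2: -10  -10  -10  -10
  Δ^3: 0  0  0
  Δ^4: 0  0
  Δ^5: 0
The second differences are constant (-10) and nonzero, while all higher differences vanish, so the minimal degree is 2.

2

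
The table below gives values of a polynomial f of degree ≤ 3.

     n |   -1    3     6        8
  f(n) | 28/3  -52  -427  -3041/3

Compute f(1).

4/3

Write f(n) = an^3 + bn^2 + cn + d. Substituting each data point gives a linear system:
  -a + b - c + d = 28/3
  27a + 9b + 3c + d = -52
  216a + 36b + 6c + d = -427
  512a + 64b + 8c + d = -3041/3
Solving the system yields a = -2, b = 1/3, c = -2, d = 5.
So f(n) = -2n^3 + (1/3)n^2 - 2n + 5.
Then f(1) = 4/3.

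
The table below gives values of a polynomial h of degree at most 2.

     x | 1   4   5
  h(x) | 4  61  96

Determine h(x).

Write h(x) = ax^2 + bx + c. Substituting each data point gives a linear system:
  a + b + c = 4
  16a + 4b + c = 61
  25a + 5b + c = 96
Solving the system yields a = 4, b = -1, c = 1.
So h(x) = 4x² - x + 1.
Check: h(4) = 61. ✓

h(x) = 4x^2 - x + 1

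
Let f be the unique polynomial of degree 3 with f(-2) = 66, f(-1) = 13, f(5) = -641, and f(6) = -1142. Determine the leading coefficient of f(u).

-6

Write f(u) = au^3 + bu^2 + cu + d. Substituting each data point gives a linear system:
  -8a + 4b - 2c + d = 66
  -a + b - c + d = 13
  125a + 25b + 5c + d = -641
  216a + 36b + 6c + d = -1142
Solving the system yields a = -6, b = 4, c = 1, d = 4.
So f(u) = -6u³ + 4u² + u + 4.
The leading coefficient is -6.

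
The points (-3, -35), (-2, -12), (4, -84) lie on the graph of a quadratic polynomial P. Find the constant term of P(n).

Write P(n) = an^2 + bn + c. Substituting each data point gives a linear system:
  9a - 3b + c = -35
  4a - 2b + c = -12
  16a + 4b + c = -84
Solving the system yields a = -5, b = -2, c = 4.
So P(n) = -5n² - 2n + 4.
The constant term is 4.

4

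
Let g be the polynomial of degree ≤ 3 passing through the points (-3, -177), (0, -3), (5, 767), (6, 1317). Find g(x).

g(x) = 6x^3 + 4x - 3

Using the Lagrange interpolation formula with nodes -3, 0, 5, 6:
  L_0(x) = x(x - 5)(x - 6) / -216
  L_1(x) = (x + 3)(x - 5)(x - 6) / 90
  L_2(x) = (x + 3)x(x - 6) / -40
  L_3(x) = (x + 3)x(x - 5) / 54
Then g(x) = -177·L_0(x) - 3·L_1(x) + 767·L_2(x) + 1317·L_3(x).
Expanding and collecting terms gives g(x) = 6x^3 + 4x - 3.
Check: g(6) = 1317. ✓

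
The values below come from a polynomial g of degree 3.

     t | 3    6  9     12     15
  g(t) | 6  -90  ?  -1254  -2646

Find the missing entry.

On equispaced nodes a degree-3 polynomial has vanishing fourth forward difference, so
  g(3) - 4·g(6) + 6·g(9) - 4·g(12) + g(15) = 0.
Substituting the known values and solving for g(9):
  6·g(9) = -2736
  g(9) = -456.

-456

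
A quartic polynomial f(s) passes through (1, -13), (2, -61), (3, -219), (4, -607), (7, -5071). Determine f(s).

Write f(s) = as^4 + bs^3 + cs^2 + ds + e. Substituting each data point gives a linear system:
  a + b + c + d + e = -13
  16a + 8b + 4c + 2d + e = -61
  81a + 27b + 9c + 3d + e = -219
  256a + 64b + 16c + 4d + e = -607
  2401a + 343b + 49c + 7d + e = -5071
Solving the system yields a = -2, b = 0, c = -5, d = -3, e = -3.
So f(s) = -2s^4 - 5s^2 - 3s - 3.
Check: f(2) = -61. ✓

f(s) = -2s^4 - 5s^2 - 3s - 3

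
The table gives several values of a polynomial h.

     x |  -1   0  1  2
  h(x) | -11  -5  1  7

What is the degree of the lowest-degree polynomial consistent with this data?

Forward differences of the values at x = -1, 0, 1, 2:
  h  : -11  -5  1  7
  Δ  : 6  6  6
  Δ^2: 0  0
  Δ^3: 0
The first differences are constant (6) and nonzero, while all higher differences vanish, so the minimal degree is 1.

1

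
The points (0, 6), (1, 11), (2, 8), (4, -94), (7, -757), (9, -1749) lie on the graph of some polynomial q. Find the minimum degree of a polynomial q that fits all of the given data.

3

Divided differences on the nodes 0, 1, 2, 4, 7, 9:
  order 0: 6  11  8  -94  -757  -1749
  order 1: 5  -3  -51  -221  -496
  order 2: -4  -16  -34  -55
  order 3: -3  -3  -3
  order 4: 0  0
  order 5: 0
The order-3 divided differences are all -3 (nonzero) and every higher order vanishes, so the data lies on a polynomial of degree exactly 3.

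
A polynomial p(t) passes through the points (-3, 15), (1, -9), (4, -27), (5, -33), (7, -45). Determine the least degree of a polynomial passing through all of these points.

1

Divided differences on the nodes -3, 1, 4, 5, 7:
  order 0: 15  -9  -27  -33  -45
  order 1: -6  -6  -6  -6
  order 2: 0  0  0
  order 3: 0  0
  order 4: 0
The order-1 divided differences are all -6 (nonzero) and every higher order vanishes, so the data lies on a polynomial of degree exactly 1.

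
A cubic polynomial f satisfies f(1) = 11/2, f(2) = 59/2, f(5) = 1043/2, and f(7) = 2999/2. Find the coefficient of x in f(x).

4

Write f(x) = ax^3 + bx^2 + cx + d. Substituting each data point gives a linear system:
  a + b + c + d = 11/2
  8a + 4b + 2c + d = 59/2
  125a + 25b + 5c + d = 1043/2
  343a + 49b + 7c + d = 2999/2
Solving the system yields a = 5, b = -5, c = 4, d = 3/2.
So f(x) = 5x^3 - 5x^2 + 4x + 3/2.
The coefficient of x is 4.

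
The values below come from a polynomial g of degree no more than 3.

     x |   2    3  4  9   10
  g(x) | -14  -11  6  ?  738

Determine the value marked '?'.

The 4 known points determine the degree-3 polynomial uniquely.
Write g(x) = ax^3 + bx^2 + cx + d. Substituting each data point gives a linear system:
  8a + 4b + 2c + d = -14
  27a + 9b + 3c + d = -11
  64a + 16b + 4c + d = 6
  1000a + 100b + 10c + d = 738
Solving the system yields a = 1, b = -2, c = -6, d = -2.
So g(x) = x^3 - 2x^2 - 6x - 2.
Then g(9) = 511.

511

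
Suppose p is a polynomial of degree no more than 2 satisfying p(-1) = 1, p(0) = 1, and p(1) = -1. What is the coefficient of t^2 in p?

-1

Write p(t) = at^2 + bt + c. Substituting each data point gives a linear system:
  a - b + c = 1
  c = 1
  a + b + c = -1
Solving the system yields a = -1, b = -1, c = 1.
So p(t) = -t² - t + 1.
The leading coefficient is -1.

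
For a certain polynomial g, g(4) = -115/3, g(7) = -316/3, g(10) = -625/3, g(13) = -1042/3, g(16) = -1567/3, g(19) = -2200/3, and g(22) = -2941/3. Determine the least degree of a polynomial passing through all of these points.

2

Forward differences of the values at n = 4, 7, 10, 13, 16, 19, 22:
  g  : -115/3  -316/3  -625/3  -1042/3  -1567/3  -2200/3  -2941/3
  Δ  : -67  -103  -139  -175  -211  -247
  Δ^2: -36  -36  -36  -36  -36
  Δ^3: 0  0  0  0
  Δ^4: 0  0  0
  Δ^5: 0  0
  Δ^6: 0
The second differences are constant (-36) and nonzero, while all higher differences vanish, so the minimal degree is 2.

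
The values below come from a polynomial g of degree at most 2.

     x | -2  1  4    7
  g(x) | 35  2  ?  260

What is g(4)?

The 3 known points determine the degree-2 polynomial uniquely.
Write g(x) = ax^2 + bx + c. Substituting each data point gives a linear system:
  4a - 2b + c = 35
  a + b + c = 2
  49a + 7b + c = 260
Solving the system yields a = 6, b = -5, c = 1.
So g(x) = 6x² - 5x + 1.
Then g(4) = 77.

77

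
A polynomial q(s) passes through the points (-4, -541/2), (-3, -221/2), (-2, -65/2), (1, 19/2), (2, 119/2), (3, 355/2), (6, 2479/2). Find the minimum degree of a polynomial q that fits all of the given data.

Divided differences on the nodes -4, -3, -2, 1, 2, 3, 6:
  order 0: -541/2  -221/2  -65/2  19/2  119/2  355/2  2479/2
  order 1: 160  78  14  50  118  354
  order 2: -41  -16  9  34  59
  order 3: 5  5  5  5
  order 4: 0  0  0
  order 5: 0  0
  order 6: 0
The order-3 divided differences are all 5 (nonzero) and every higher order vanishes, so the data lies on a polynomial of degree exactly 3.

3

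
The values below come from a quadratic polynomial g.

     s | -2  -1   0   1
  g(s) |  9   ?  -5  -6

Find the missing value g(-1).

0

The 3 known points determine the degree-2 polynomial uniquely.
Write g(s) = as^2 + bs + c. Substituting each data point gives a linear system:
  4a - 2b + c = 9
  c = -5
  a + b + c = -6
Solving the system yields a = 2, b = -3, c = -5.
So g(s) = 2s² - 3s - 5.
Then g(-1) = 0.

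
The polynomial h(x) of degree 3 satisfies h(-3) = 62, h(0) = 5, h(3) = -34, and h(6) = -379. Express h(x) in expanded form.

h(x) = -2x^3 + x^2 + 2x + 5

Write h(x) = ax^3 + bx^2 + cx + d. Substituting each data point gives a linear system:
  -27a + 9b - 3c + d = 62
  d = 5
  27a + 9b + 3c + d = -34
  216a + 36b + 6c + d = -379
Solving the system yields a = -2, b = 1, c = 2, d = 5.
So h(x) = -2x³ + x² + 2x + 5.
Check: h(6) = -379. ✓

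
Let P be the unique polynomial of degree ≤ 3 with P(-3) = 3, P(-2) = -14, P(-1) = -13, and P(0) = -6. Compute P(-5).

139

Write P(n) = an^3 + bn^2 + cn + d. Substituting each data point gives a linear system:
  -27a + 9b - 3c + d = 3
  -8a + 4b - 2c + d = -14
  -a + b - c + d = -13
  d = -6
Solving the system yields a = -2, b = -3, c = 6, d = -6.
So P(n) = -2n³ - 3n² + 6n - 6.
Then P(-5) = 139.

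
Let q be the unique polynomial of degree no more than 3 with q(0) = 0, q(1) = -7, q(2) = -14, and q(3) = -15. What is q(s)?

q(s) = s^3 - 3s^2 - 5s

Write q(s) = as^3 + bs^2 + cs + d. Substituting each data point gives a linear system:
  d = 0
  a + b + c + d = -7
  8a + 4b + 2c + d = -14
  27a + 9b + 3c + d = -15
Solving the system yields a = 1, b = -3, c = -5, d = 0.
So q(s) = s³ - 3s² - 5s.
Check: q(0) = 0. ✓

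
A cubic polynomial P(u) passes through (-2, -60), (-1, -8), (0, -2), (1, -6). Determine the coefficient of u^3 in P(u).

Write P(u) = au^3 + bu^2 + cu + d. Substituting each data point gives a linear system:
  -8a + 4b - 2c + d = -60
  -a + b - c + d = -8
  d = -2
  a + b + c + d = -6
Solving the system yields a = 6, b = -5, c = -5, d = -2.
So P(u) = 6u^3 - 5u^2 - 5u - 2.
The leading coefficient is 6.

6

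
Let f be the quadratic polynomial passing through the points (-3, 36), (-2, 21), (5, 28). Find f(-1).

Using the Lagrange interpolation formula with nodes -3, -2, 5:
  L_0(s) = (s + 2)(s - 5) / 8
  L_1(s) = (s + 3)(s - 5) / -7
  L_2(s) = (s + 3)(s + 2) / 56
Then f(s) = 36·L_0(s) + 21·L_1(s) + 28·L_2(s).
Expanding and collecting terms gives f(s) = 2s^2 - 5s + 3.
Evaluating at s = -1: f(-1) = 10.

10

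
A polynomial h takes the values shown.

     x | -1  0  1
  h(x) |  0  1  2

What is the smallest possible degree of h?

1

Forward differences of the values at x = -1, 0, 1:
  h  : 0  1  2
  Δ  : 1  1
  Δ^2: 0
The first differences are constant (1) and nonzero, while all higher differences vanish, so the minimal degree is 1.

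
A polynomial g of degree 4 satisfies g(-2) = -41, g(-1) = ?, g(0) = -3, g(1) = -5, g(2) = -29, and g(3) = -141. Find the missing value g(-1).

-5

The 5 known points determine the degree-4 polynomial uniquely.
Write g(x) = ax^4 + bx^3 + cx^2 + dx + e. Substituting each data point gives a linear system:
  16a - 8b + 4c - 2d + e = -41
  e = -3
  a + b + c + d + e = -5
  16a + 8b + 4c + 2d + e = -29
  81a + 27b + 9c + 3d + e = -141
Solving the system yields a = -2, b = 1, c = 0, d = -1, e = -3.
So g(x) = -2x^4 + x^3 - x - 3.
Then g(-1) = -5.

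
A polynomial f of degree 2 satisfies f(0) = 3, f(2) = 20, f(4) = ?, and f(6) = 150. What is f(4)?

69

On equispaced nodes a degree-2 polynomial has vanishing third forward difference, so
  - f(0) + 3·f(2) - 3·f(4) + f(6) = 0.
Substituting the known values and solving for f(4):
  -3·f(4) = -207
  f(4) = 69.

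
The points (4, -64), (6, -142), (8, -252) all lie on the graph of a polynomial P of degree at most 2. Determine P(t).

P(t) = -4t^2 + t - 4

Write P(t) = at^2 + bt + c. Substituting each data point gives a linear system:
  16a + 4b + c = -64
  36a + 6b + c = -142
  64a + 8b + c = -252
Solving the system yields a = -4, b = 1, c = -4.
So P(t) = -4t^2 + t - 4.
Check: P(4) = -64. ✓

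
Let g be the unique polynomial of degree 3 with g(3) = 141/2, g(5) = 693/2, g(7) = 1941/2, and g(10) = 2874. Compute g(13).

12741/2

Using the Lagrange interpolation formula with nodes 3, 5, 7, 10:
  L_0(t) = (t - 5)(t - 7)(t - 10) / -56
  L_1(t) = (t - 3)(t - 7)(t - 10) / 20
  L_2(t) = (t - 3)(t - 5)(t - 10) / -24
  L_3(t) = (t - 3)(t - 5)(t - 7) / 105
Then g(t) = 141/2·L_0(t) + 693/2·L_1(t) + 1941/2·L_2(t) + 2874·L_3(t).
Expanding and collecting terms gives g(t) = 3t^3 - (3/2)t^2 + 3t - 6.
Evaluating at t = 13: g(13) = 12741/2.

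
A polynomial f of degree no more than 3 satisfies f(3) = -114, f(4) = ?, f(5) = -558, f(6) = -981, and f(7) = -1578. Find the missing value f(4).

On equispaced nodes a degree-3 polynomial has vanishing fourth forward difference, so
  f(3) - 4·f(4) + 6·f(5) - 4·f(6) + f(7) = 0.
Substituting the known values and solving for f(4):
  -4·f(4) = 1116
  f(4) = -279.

-279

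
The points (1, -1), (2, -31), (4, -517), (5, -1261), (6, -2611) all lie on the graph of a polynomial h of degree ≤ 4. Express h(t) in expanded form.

Using the Lagrange interpolation formula with nodes 1, 2, 4, 5, 6:
  L_0(t) = (t - 2)(t - 4)(t - 5)(t - 6) / 60
  L_1(t) = (t - 1)(t - 4)(t - 5)(t - 6) / -24
  L_2(t) = (t - 1)(t - 2)(t - 5)(t - 6) / 12
  L_3(t) = (t - 1)(t - 2)(t - 4)(t - 6) / -12
  L_4(t) = (t - 1)(t - 2)(t - 4)(t - 5) / 40
Then h(t) = -1·L_0(t) - 31·L_1(t) - 517·L_2(t) - 1261·L_3(t) - 2611·L_4(t).
Expanding and collecting terms gives h(t) = -2t^4 - t^2 + 3t - 1.
Check: h(2) = -31. ✓

h(t) = -2t^4 - t^2 + 3t - 1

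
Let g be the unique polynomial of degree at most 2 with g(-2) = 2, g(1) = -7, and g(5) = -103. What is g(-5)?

-43

Using the Lagrange interpolation formula with nodes -2, 1, 5:
  L_0(t) = (t - 1)(t - 5) / 21
  L_1(t) = (t + 2)(t - 5) / -12
  L_2(t) = (t + 2)(t - 1) / 28
Then g(t) = 2·L_0(t) - 7·L_1(t) - 103·L_2(t).
Expanding and collecting terms gives g(t) = -3t^2 - 6t + 2.
Evaluating at t = -5: g(-5) = -43.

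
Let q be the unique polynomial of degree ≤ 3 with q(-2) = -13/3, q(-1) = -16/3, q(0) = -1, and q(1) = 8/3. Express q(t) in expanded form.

q(t) = -t^3 - (1/3)t^2 + 5t - 1

Write q(t) = at^3 + bt^2 + ct + d. Substituting each data point gives a linear system:
  -8a + 4b - 2c + d = -13/3
  -a + b - c + d = -16/3
  d = -1
  a + b + c + d = 8/3
Solving the system yields a = -1, b = -1/3, c = 5, d = -1.
So q(t) = -t^3 - (1/3)t^2 + 5t - 1.
Check: q(-1) = -16/3. ✓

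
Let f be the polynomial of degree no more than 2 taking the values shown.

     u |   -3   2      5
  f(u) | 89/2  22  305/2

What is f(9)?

Using the Lagrange interpolation formula with nodes -3, 2, 5:
  L_0(u) = (u - 2)(u - 5) / 40
  L_1(u) = (u + 3)(u - 5) / -15
  L_2(u) = (u + 3)(u - 2) / 24
Then f(u) = 89/2·L_0(u) + 22·L_1(u) + 305/2·L_2(u).
Expanding and collecting terms gives f(u) = 6u^2 + (3/2)u - 5.
Evaluating at u = 9: f(9) = 989/2.

989/2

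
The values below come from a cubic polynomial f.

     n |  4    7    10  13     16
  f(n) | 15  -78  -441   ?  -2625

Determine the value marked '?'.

-1236

The 4 known points determine the degree-3 polynomial uniquely.
Write f(n) = an^3 + bn^2 + cn + d. Substituting each data point gives a linear system:
  64a + 16b + 4c + d = 15
  343a + 49b + 7c + d = -78
  1000a + 100b + 10c + d = -441
  4096a + 256b + 16c + d = -2625
Solving the system yields a = -1, b = 6, c = -4, d = -1.
So f(n) = -n^3 + 6n^2 - 4n - 1.
Then f(13) = -1236.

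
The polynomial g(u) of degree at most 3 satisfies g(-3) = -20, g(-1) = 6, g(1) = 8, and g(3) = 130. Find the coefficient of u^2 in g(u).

6

Write g(u) = au^3 + bu^2 + cu + d. Substituting each data point gives a linear system:
  -27a + 9b - 3c + d = -20
  -a + b - c + d = 6
  a + b + c + d = 8
  27a + 9b + 3c + d = 130
Solving the system yields a = 3, b = 6, c = -2, d = 1.
So g(u) = 3u^3 + 6u^2 - 2u + 1.
The coefficient of u^2 is 6.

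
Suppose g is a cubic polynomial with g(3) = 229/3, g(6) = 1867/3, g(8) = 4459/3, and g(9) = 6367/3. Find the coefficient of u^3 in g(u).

Write g(u) = au^3 + bu^2 + cu + d. Substituting each data point gives a linear system:
  27a + 9b + 3c + d = 229/3
  216a + 36b + 6c + d = 1867/3
  512a + 64b + 8c + d = 4459/3
  729a + 81b + 9c + d = 6367/3
Solving the system yields a = 3, b = -1, c = 2, d = -5/3.
So g(u) = 3u^3 - u^2 + 2u - 5/3.
The leading coefficient is 3.

3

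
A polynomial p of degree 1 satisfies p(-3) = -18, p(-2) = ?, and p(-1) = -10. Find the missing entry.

-14

The 2 known points determine the degree-1 polynomial uniquely.
Write p(t) = at + b. Substituting each data point gives a linear system:
  -3a + b = -18
  -a + b = -10
Solving the system yields a = 4, b = -6.
So p(t) = 4t - 6.
Then p(-2) = -14.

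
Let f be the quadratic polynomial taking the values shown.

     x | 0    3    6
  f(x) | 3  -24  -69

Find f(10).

Forward differences of the values at x = 0, 3, 6:
  f  : 3  -24  -69
  Δ  : -27  -45
  Δ^2: -18
The second differences are constant, confirming degree 2.
Interpolating (Newton forward form) and evaluating at x = 10 gives f(10) = -157.

-157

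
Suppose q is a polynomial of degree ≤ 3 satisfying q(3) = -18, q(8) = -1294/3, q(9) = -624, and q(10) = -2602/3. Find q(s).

Using the Lagrange interpolation formula with nodes 3, 8, 9, 10:
  L_0(s) = (s - 8)(s - 9)(s - 10) / -210
  L_1(s) = (s - 3)(s - 9)(s - 10) / 10
  L_2(s) = (s - 3)(s - 8)(s - 10) / -6
  L_3(s) = (s - 3)(s - 8)(s - 9) / 14
Then q(s) = -18·L_0(s) - 1294/3·L_1(s) - 624·L_2(s) - 2602/3·L_3(s).
Expanding and collecting terms gives q(s) = -s^3 + (5/3)s^2 - 4s + 6.
Check: q(3) = -18. ✓

q(s) = -s^3 + (5/3)s^2 - 4s + 6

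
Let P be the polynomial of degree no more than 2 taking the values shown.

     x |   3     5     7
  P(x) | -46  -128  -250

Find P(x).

Write P(x) = ax^2 + bx + c. Substituting each data point gives a linear system:
  9a + 3b + c = -46
  25a + 5b + c = -128
  49a + 7b + c = -250
Solving the system yields a = -5, b = -1, c = 2.
So P(x) = -5x^2 - x + 2.
Check: P(7) = -250. ✓

P(x) = -5x^2 - x + 2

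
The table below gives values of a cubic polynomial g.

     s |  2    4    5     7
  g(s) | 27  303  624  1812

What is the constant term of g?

-1

Write g(s) = as^3 + bs^2 + cs + d. Substituting each data point gives a linear system:
  8a + 4b + 2c + d = 27
  64a + 16b + 4c + d = 303
  125a + 25b + 5c + d = 624
  343a + 49b + 7c + d = 1812
Solving the system yields a = 6, b = -5, c = 0, d = -1.
So g(s) = 6s³ - 5s² - 1.
The constant term is -1.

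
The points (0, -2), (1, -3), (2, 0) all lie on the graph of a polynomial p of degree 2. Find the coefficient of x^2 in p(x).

Write p(x) = ax^2 + bx + c. Substituting each data point gives a linear system:
  c = -2
  a + b + c = -3
  4a + 2b + c = 0
Solving the system yields a = 2, b = -3, c = -2.
So p(x) = 2x^2 - 3x - 2.
The leading coefficient is 2.

2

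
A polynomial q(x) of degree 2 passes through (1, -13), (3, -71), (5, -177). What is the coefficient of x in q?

Write q(x) = ax^2 + bx + c. Substituting each data point gives a linear system:
  a + b + c = -13
  9a + 3b + c = -71
  25a + 5b + c = -177
Solving the system yields a = -6, b = -5, c = -2.
So q(x) = -6x² - 5x - 2.
The coefficient of x is -5.

-5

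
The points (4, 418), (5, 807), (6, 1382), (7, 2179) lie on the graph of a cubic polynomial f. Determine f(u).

f(u) = 6u^3 + 3u^2 - 4u + 2

Write f(u) = au^3 + bu^2 + cu + d. Substituting each data point gives a linear system:
  64a + 16b + 4c + d = 418
  125a + 25b + 5c + d = 807
  216a + 36b + 6c + d = 1382
  343a + 49b + 7c + d = 2179
Solving the system yields a = 6, b = 3, c = -4, d = 2.
So f(u) = 6u^3 + 3u^2 - 4u + 2.
Check: f(7) = 2179. ✓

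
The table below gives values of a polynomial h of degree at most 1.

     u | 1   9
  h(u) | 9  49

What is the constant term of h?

Write h(u) = au + b. Substituting each data point gives a linear system:
  a + b = 9
  9a + b = 49
Solving the system yields a = 5, b = 4.
So h(u) = 5u + 4.
The constant term is 4.

4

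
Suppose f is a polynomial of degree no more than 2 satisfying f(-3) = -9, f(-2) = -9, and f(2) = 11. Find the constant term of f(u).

Write f(u) = au^2 + bu + c. Substituting each data point gives a linear system:
  9a - 3b + c = -9
  4a - 2b + c = -9
  4a + 2b + c = 11
Solving the system yields a = 1, b = 5, c = -3.
So f(u) = u^2 + 5u - 3.
The constant term is -3.

-3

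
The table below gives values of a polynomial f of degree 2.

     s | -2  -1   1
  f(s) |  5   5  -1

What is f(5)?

Write f(s) = as^2 + bs + c. Substituting each data point gives a linear system:
  4a - 2b + c = 5
  a - b + c = 5
  a + b + c = -1
Solving the system yields a = -1, b = -3, c = 3.
So f(s) = -s^2 - 3s + 3.
Then f(5) = -37.

-37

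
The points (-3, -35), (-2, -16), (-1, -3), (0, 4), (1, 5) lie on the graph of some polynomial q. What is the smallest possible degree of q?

2

Forward differences of the values at n = -3, -2, -1, 0, 1:
  q  : -35  -16  -3  4  5
  Δ  : 19  13  7  1
  Δ^2: -6  -6  -6
  Δ^3: 0  0
  Δ^4: 0
The second differences are constant (-6) and nonzero, while all higher differences vanish, so the minimal degree is 2.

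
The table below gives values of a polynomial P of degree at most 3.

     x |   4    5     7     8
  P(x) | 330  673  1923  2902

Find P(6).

1192

Using the Lagrange interpolation formula with nodes 4, 5, 7, 8:
  L_0(x) = (x - 5)(x - 7)(x - 8) / -12
  L_1(x) = (x - 4)(x - 7)(x - 8) / 6
  L_2(x) = (x - 4)(x - 5)(x - 8) / -6
  L_3(x) = (x - 4)(x - 5)(x - 7) / 12
Then P(x) = 330·L_0(x) + 673·L_1(x) + 1923·L_2(x) + 2902·L_3(x).
Expanding and collecting terms gives P(x) = 6x^3 - 2x^2 - 5x - 2.
Evaluating at x = 6: P(6) = 1192.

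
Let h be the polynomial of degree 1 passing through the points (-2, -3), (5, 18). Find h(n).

Write h(n) = an + b. Substituting each data point gives a linear system:
  -2a + b = -3
  5a + b = 18
Solving the system yields a = 3, b = 3.
So h(n) = 3n + 3.
Check: h(5) = 18. ✓

h(n) = 3n + 3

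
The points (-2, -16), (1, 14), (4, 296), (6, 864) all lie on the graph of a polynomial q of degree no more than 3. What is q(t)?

Using the Lagrange interpolation formula with nodes -2, 1, 4, 6:
  L_0(t) = (t - 1)(t - 4)(t - 6) / -144
  L_1(t) = (t + 2)(t - 4)(t - 6) / 45
  L_2(t) = (t + 2)(t - 1)(t - 6) / -36
  L_3(t) = (t + 2)(t - 1)(t - 4) / 80
Then q(t) = -16·L_0(t) + 14·L_1(t) + 296·L_2(t) + 864·L_3(t).
Expanding and collecting terms gives q(t) = 3t³ + 5t² + 6t.
Check: q(-2) = -16. ✓

q(t) = 3t^3 + 5t^2 + 6t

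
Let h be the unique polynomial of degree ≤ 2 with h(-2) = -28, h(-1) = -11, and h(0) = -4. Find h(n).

h(n) = -5n^2 + 2n - 4

Write h(n) = an^2 + bn + c. Substituting each data point gives a linear system:
  4a - 2b + c = -28
  a - b + c = -11
  c = -4
Solving the system yields a = -5, b = 2, c = -4.
So h(n) = -5n^2 + 2n - 4.
Check: h(-1) = -11. ✓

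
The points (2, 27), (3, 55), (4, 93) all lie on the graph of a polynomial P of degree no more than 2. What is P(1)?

Write P(u) = au^2 + bu + c. Substituting each data point gives a linear system:
  4a + 2b + c = 27
  9a + 3b + c = 55
  16a + 4b + c = 93
Solving the system yields a = 5, b = 3, c = 1.
So P(u) = 5u^2 + 3u + 1.
Then P(1) = 9.

9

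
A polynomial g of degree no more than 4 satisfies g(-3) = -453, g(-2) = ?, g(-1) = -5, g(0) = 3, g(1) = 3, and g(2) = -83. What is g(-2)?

On equispaced nodes a degree-4 polynomial has vanishing fifth forward difference, so
  - g(-3) + 5·g(-2) - 10·g(-1) + 10·g(0) - 5·g(1) + g(2) = 0.
Substituting the known values and solving for g(-2):
  5·g(-2) = -435
  g(-2) = -87.

-87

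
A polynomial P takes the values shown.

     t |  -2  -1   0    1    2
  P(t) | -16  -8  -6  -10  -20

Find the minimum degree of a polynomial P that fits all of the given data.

2

Forward differences of the values at t = -2, -1, 0, 1, 2:
  P  : -16  -8  -6  -10  -20
  Δ  : 8  2  -4  -10
  Δ^2: -6  -6  -6
  Δ^3: 0  0
  Δ^4: 0
The second differences are constant (-6) and nonzero, while all higher differences vanish, so the minimal degree is 2.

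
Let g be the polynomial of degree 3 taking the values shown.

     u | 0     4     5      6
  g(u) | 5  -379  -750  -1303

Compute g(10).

-6055

Using the Lagrange interpolation formula with nodes 0, 4, 5, 6:
  L_0(u) = (u - 4)(u - 5)(u - 6) / -120
  L_1(u) = u(u - 5)(u - 6) / 8
  L_2(u) = u(u - 4)(u - 6) / -5
  L_3(u) = u(u - 4)(u - 5) / 12
Then g(u) = 5·L_0(u) - 379·L_1(u) - 750·L_2(u) - 1303·L_3(u).
Expanding and collecting terms gives g(u) = -6u^3 - u^2 + 4u + 5.
Evaluating at u = 10: g(10) = -6055.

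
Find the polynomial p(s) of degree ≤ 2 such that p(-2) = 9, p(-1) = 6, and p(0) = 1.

Write p(s) = as^2 + bs + c. Substituting each data point gives a linear system:
  4a - 2b + c = 9
  a - b + c = 6
  c = 1
Solving the system yields a = -1, b = -6, c = 1.
So p(s) = -s^2 - 6s + 1.
Check: p(-2) = 9. ✓

p(s) = -s^2 - 6s + 1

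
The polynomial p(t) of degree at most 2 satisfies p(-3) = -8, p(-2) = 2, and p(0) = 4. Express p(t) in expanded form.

p(t) = -3t^2 - 5t + 4

Write p(t) = at^2 + bt + c. Substituting each data point gives a linear system:
  9a - 3b + c = -8
  4a - 2b + c = 2
  c = 4
Solving the system yields a = -3, b = -5, c = 4.
So p(t) = -3t² - 5t + 4.
Check: p(0) = 4. ✓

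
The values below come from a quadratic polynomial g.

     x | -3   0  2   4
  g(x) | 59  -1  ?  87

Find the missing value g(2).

The 3 known points determine the degree-2 polynomial uniquely.
Write g(x) = ax^2 + bx + c. Substituting each data point gives a linear system:
  9a - 3b + c = 59
  c = -1
  16a + 4b + c = 87
Solving the system yields a = 6, b = -2, c = -1.
So g(x) = 6x² - 2x - 1.
Then g(2) = 19.

19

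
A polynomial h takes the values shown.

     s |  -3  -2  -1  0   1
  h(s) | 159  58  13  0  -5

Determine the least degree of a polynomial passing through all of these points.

Forward differences of the values at s = -3, -2, -1, 0, 1:
  h  : 159  58  13  0  -5
  Δ  : -101  -45  -13  -5
  Δ^2: 56  32  8
  Δ^3: -24  -24
  Δ^4: 0
The third differences are constant (-24) and nonzero, while all higher differences vanish, so the minimal degree is 3.

3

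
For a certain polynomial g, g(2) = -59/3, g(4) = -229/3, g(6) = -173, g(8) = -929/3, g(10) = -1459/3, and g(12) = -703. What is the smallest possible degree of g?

2

Forward differences of the values at u = 2, 4, 6, 8, 10, 12:
  g  : -59/3  -229/3  -173  -929/3  -1459/3  -703
  Δ  : -170/3  -290/3  -410/3  -530/3  -650/3
  Δ^2: -40  -40  -40  -40
  Δ^3: 0  0  0
  Δ^4: 0  0
  Δ^5: 0
The second differences are constant (-40) and nonzero, while all higher differences vanish, so the minimal degree is 2.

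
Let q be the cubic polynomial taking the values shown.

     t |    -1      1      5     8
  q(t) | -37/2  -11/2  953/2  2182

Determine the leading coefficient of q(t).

5

Write q(t) = at^3 + bt^2 + ct + d. Substituting each data point gives a linear system:
  -a + b - c + d = -37/2
  a + b + c + d = -11/2
  125a + 25b + 5c + d = 953/2
  512a + 64b + 8c + d = 2182
Solving the system yields a = 5, b = -6, c = 3/2, d = -6.
So q(t) = 5t^3 - 6t^2 + (3/2)t - 6.
The leading coefficient is 5.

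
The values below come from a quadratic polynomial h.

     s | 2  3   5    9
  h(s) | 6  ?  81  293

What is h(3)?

The 3 known points determine the degree-2 polynomial uniquely.
Write h(s) = as^2 + bs + c. Substituting each data point gives a linear system:
  4a + 2b + c = 6
  25a + 5b + c = 81
  81a + 9b + c = 293
Solving the system yields a = 4, b = -3, c = -4.
So h(s) = 4s² - 3s - 4.
Then h(3) = 23.

23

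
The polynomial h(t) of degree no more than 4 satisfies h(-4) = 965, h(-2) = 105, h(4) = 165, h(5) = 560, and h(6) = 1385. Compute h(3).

20

Using the Lagrange interpolation formula with nodes -4, -2, 4, 5, 6:
  L_0(t) = (t + 2)(t - 4)(t - 5)(t - 6) / 1440
  L_1(t) = (t + 4)(t - 4)(t - 5)(t - 6) / -672
  L_2(t) = (t + 4)(t + 2)(t - 5)(t - 6) / 96
  L_3(t) = (t + 4)(t + 2)(t - 4)(t - 6) / -63
  L_4(t) = (t + 4)(t + 2)(t - 4)(t - 5) / 160
Then h(t) = 965·L_0(t) + 105·L_1(t) + 165·L_2(t) + 560·L_3(t) + 1385·L_4(t).
Expanding and collecting terms gives h(t) = 2t^4 - 6t^3 + 3t^2 - 4t + 5.
Evaluating at t = 3: h(3) = 20.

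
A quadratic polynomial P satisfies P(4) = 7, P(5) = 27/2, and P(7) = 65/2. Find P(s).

P(s) = s^2 - (5/2)s + 1

Write P(s) = as^2 + bs + c. Substituting each data point gives a linear system:
  16a + 4b + c = 7
  25a + 5b + c = 27/2
  49a + 7b + c = 65/2
Solving the system yields a = 1, b = -5/2, c = 1.
So P(s) = s^2 - (5/2)s + 1.
Check: P(7) = 65/2. ✓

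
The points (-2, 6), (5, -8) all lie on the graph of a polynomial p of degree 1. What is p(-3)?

Using the Lagrange interpolation formula with nodes -2, 5:
  L_0(n) = (n - 5) / -7
  L_1(n) = (n + 2) / 7
Then p(n) = 6·L_0(n) - 8·L_1(n).
Expanding and collecting terms gives p(n) = -2n + 2.
Evaluating at n = -3: p(-3) = 8.

8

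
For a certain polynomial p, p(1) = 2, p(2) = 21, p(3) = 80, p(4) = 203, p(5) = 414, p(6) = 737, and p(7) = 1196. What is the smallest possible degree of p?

Forward differences of the values at s = 1, 2, 3, 4, 5, 6, 7:
  p  : 2  21  80  203  414  737  1196
  Δ  : 19  59  123  211  323  459
  Δ^2: 40  64  88  112  136
  Δ^3: 24  24  24  24
  Δ^4: 0  0  0
  Δ^5: 0  0
  Δ^6: 0
The third differences are constant (24) and nonzero, while all higher differences vanish, so the minimal degree is 3.

3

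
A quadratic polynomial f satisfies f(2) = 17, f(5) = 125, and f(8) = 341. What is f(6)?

Forward differences of the values at u = 2, 5, 8:
  f  : 17  125  341
  Δ  : 108  216
  Δ^2: 108
The second differences are constant, confirming degree 2.
Interpolating (Newton forward form) and evaluating at u = 6 gives f(6) = 185.

185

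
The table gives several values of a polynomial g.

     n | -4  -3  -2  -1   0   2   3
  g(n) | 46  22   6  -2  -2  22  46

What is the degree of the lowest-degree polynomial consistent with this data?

Divided differences on the nodes -4, -3, -2, -1, 0, 2, 3:
  order 0: 46  22  6  -2  -2  22  46
  order 1: -24  -16  -8  0  12  24
  order 2: 4  4  4  4  4
  order 3: 0  0  0  0
  order 4: 0  0  0
  order 5: 0  0
  order 6: 0
The order-2 divided differences are all 4 (nonzero) and every higher order vanishes, so the data lies on a polynomial of degree exactly 2.

2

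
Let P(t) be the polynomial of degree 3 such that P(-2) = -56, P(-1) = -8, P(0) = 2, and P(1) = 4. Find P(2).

Forward differences of the values at t = -2, -1, 0, 1:
  P  : -56  -8  2  4
  Δ  : 48  10  2
  Δ^2: -38  -8
  Δ^3: 30
The third differences are constant, confirming degree 3.
Interpolating (Newton forward form) and evaluating at t = 2 gives P(2) = 28.

28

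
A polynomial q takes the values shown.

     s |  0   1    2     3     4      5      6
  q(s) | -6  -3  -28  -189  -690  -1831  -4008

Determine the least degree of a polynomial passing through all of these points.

4

Forward differences of the values at s = 0, 1, 2, 3, 4, 5, 6:
  q  : -6  -3  -28  -189  -690  -1831  -4008
  Δ  : 3  -25  -161  -501  -1141  -2177
  Δ^2: -28  -136  -340  -640  -1036
  Δ^3: -108  -204  -300  -396
  Δ^4: -96  -96  -96
  Δ^5: 0  0
  Δ^6: 0
The fourth differences are constant (-96) and nonzero, while all higher differences vanish, so the minimal degree is 4.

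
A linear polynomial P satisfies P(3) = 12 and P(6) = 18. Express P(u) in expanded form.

Write P(u) = au + b. Substituting each data point gives a linear system:
  3a + b = 12
  6a + b = 18
Solving the system yields a = 2, b = 6.
So P(u) = 2u + 6.
Check: P(3) = 12. ✓

P(u) = 2u + 6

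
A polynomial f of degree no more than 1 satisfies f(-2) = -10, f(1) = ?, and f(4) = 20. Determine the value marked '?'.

5

The 2 known points determine the degree-1 polynomial uniquely.
Write f(t) = at + b. Substituting each data point gives a linear system:
  -2a + b = -10
  4a + b = 20
Solving the system yields a = 5, b = 0.
So f(t) = 5t.
Then f(1) = 5.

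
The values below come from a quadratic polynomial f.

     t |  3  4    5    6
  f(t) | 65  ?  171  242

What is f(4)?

The 3 known points determine the degree-2 polynomial uniquely.
Write f(t) = at^2 + bt + c. Substituting each data point gives a linear system:
  9a + 3b + c = 65
  25a + 5b + c = 171
  36a + 6b + c = 242
Solving the system yields a = 6, b = 5, c = -4.
So f(t) = 6t^2 + 5t - 4.
Then f(4) = 112.

112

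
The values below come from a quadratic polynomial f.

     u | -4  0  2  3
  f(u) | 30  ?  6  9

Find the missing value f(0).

The 3 known points determine the degree-2 polynomial uniquely.
Write f(u) = au^2 + bu + c. Substituting each data point gives a linear system:
  16a - 4b + c = 30
  4a + 2b + c = 6
  9a + 3b + c = 9
Solving the system yields a = 1, b = -2, c = 6.
So f(u) = u^2 - 2u + 6.
Then f(0) = 6.

6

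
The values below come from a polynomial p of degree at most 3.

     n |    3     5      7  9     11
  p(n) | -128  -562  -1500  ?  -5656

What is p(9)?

-3134

On equispaced nodes a degree-3 polynomial has vanishing fourth forward difference, so
  p(3) - 4·p(5) + 6·p(7) - 4·p(9) + p(11) = 0.
Substituting the known values and solving for p(9):
  -4·p(9) = 12536
  p(9) = -3134.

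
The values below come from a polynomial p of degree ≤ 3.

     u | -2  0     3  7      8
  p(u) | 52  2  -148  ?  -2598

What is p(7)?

The 4 known points determine the degree-3 polynomial uniquely.
Write p(u) = au^3 + bu^2 + cu + d. Substituting each data point gives a linear system:
  -8a + 4b - 2c + d = 52
  d = 2
  27a + 9b + 3c + d = -148
  512a + 64b + 8c + d = -2598
Solving the system yields a = -5, b = 0, c = -5, d = 2.
So p(u) = -5u^3 - 5u + 2.
Then p(7) = -1748.

-1748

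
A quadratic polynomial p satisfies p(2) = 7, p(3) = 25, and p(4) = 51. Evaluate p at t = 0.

-5

Write p(t) = at^2 + bt + c. Substituting each data point gives a linear system:
  4a + 2b + c = 7
  9a + 3b + c = 25
  16a + 4b + c = 51
Solving the system yields a = 4, b = -2, c = -5.
So p(t) = 4t^2 - 2t - 5.
Then p(0) = -5.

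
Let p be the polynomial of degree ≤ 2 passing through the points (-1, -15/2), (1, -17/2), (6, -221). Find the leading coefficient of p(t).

-6

Write p(t) = at^2 + bt + c. Substituting each data point gives a linear system:
  a - b + c = -15/2
  a + b + c = -17/2
  36a + 6b + c = -221
Solving the system yields a = -6, b = -1/2, c = -2.
So p(t) = -6t² - (1/2)t - 2.
The leading coefficient is -6.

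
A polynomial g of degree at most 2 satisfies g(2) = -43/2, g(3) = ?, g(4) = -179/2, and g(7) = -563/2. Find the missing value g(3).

The 3 known points determine the degree-2 polynomial uniquely.
Write g(t) = at^2 + bt + c. Substituting each data point gives a linear system:
  4a + 2b + c = -43/2
  16a + 4b + c = -179/2
  49a + 7b + c = -563/2
Solving the system yields a = -6, b = 2, c = -3/2.
So g(t) = -6t² + 2t - 3/2.
Then g(3) = -99/2.

-99/2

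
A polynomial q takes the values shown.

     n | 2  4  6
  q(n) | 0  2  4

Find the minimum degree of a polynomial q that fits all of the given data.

1

Forward differences of the values at n = 2, 4, 6:
  q  : 0  2  4
  Δ  : 2  2
  Δ^2: 0
The first differences are constant (2) and nonzero, while all higher differences vanish, so the minimal degree is 1.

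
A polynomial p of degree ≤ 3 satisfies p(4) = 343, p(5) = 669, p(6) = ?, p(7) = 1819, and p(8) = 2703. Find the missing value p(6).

1151

On equispaced nodes a degree-3 polynomial has vanishing fourth forward difference, so
  p(4) - 4·p(5) + 6·p(6) - 4·p(7) + p(8) = 0.
Substituting the known values and solving for p(6):
  6·p(6) = 6906
  p(6) = 1151.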